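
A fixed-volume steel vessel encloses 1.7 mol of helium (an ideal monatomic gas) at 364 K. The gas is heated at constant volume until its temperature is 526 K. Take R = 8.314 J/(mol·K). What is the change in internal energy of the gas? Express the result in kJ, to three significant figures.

ΔU ≈ 3.43 kJ

Constant volume ⇒ W = 0, so Q = ΔU = nCᵥΔT with Cᵥ = 3R/2 = 12.47 J/(mol·K).
ΔU = (1.7)(12.47)(526 − 364) = 3435 J.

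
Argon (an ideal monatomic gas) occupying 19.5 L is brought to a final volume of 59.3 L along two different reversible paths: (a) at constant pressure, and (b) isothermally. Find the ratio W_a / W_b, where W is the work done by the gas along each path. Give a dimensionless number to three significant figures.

W_a / W_b ≈ 1.84

Path (a) isobaric: W = P₁(V₂ − V₁) → W_a/(P₁V₁) = 2.041.
Path (b) isothermal: W = P₁V₁ ln(V₂/V₁) → W_b/(P₁V₁) = 1.112.
W_a / W_b = 2.041 / 1.112 = 1.835.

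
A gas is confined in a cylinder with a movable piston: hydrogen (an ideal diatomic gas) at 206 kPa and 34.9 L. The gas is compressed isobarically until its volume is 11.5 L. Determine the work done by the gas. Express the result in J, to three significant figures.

W ≈ -4820 J

Isobaric: W = P ΔV.
W = (206 kPa)(11.5 − 34.9 L) = (206)(-23.4) = -4820 J.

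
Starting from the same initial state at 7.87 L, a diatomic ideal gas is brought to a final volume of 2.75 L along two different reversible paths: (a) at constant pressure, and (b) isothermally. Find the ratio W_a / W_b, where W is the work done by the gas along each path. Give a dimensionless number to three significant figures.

W_a / W_b ≈ 0.619

Path (a) isobaric: W = P₁(V₂ − V₁) → W_a/(P₁V₁) = -0.6506.
Path (b) isothermal: W = P₁V₁ ln(V₂/V₁) → W_b/(P₁V₁) = -1.051.
W_a / W_b = -0.6506 / -1.051 = 0.6187.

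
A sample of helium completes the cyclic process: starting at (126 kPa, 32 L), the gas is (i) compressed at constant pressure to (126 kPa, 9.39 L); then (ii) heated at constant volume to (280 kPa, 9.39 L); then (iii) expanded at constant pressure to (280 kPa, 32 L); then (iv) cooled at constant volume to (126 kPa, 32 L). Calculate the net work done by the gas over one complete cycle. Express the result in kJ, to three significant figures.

W_net ≈ 3.48 kJ

Constant-volume legs do no work.
W(i) = (126)(9.39 − 32) = -2849 J; W(iii) = (280)(32 − 9.39) = 6331 J.
W_net = -2849 + 6331 = 3482 J (the clockwise enclosed area).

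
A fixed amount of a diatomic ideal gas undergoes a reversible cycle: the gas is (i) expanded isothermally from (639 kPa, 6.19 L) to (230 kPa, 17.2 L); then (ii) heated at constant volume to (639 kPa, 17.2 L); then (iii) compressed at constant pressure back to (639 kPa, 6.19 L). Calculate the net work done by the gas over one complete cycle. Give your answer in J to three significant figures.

Leg (i): W = PᵢVᵢ ln(V_f/Vᵢ) = (3955) ln(17.2/6.19) = 4042 J.
Leg (ii): W = 0.
Leg (iii): W = PΔV = (639)(6.19 − 17.2) = -7035 J.
W_net = 4042 − 7035 = -2993 J.

W_net ≈ -2990 J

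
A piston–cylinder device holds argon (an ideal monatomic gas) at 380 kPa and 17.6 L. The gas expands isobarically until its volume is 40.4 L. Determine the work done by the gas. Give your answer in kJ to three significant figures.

Isobaric: W = P ΔV.
W = (380 kPa)(40.4 − 17.6 L) = (380)(22.8) = 8664 J.

W ≈ 8.66 kJ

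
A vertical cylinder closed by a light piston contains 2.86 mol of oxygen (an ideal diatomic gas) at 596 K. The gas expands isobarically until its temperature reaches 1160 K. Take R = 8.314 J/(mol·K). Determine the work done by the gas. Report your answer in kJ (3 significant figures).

Isobaric: W = P ΔV = nR ΔT.
W = (2.86)(8.314)(1160 − 596) = 13411 J.

W ≈ 13.4 kJ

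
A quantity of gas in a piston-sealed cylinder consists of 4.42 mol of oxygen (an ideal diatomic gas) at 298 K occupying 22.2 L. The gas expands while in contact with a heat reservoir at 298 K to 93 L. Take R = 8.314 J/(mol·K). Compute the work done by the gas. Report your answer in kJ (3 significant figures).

W ≈ 15.7 kJ

Isothermal: W = nRT ln(V₂/V₁).
W = (4.42)(8.314)(298) × ln(93/22.2)
  = 10951 × 1.433
W_by_gas = 15687 J.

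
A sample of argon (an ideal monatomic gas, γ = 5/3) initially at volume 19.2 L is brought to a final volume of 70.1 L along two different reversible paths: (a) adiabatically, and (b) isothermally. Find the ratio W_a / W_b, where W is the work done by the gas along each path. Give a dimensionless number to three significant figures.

Path (a) adiabatic: W = P₁V₁(1 − (V₁/V₂)^(γ−1))/(γ−1) → W_a/(P₁V₁) = 0.8674.
Path (b) isothermal: W = P₁V₁ ln(V₂/V₁) → W_b/(P₁V₁) = 1.295.
W_a / W_b = 0.8674 / 1.295 = 0.6698.

W_a / W_b ≈ 0.670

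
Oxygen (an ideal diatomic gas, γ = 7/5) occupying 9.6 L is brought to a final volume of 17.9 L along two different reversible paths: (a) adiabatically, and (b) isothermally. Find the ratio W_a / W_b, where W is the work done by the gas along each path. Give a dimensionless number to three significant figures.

Path (a) adiabatic: W = P₁V₁(1 − (V₁/V₂)^(γ−1))/(γ−1) → W_a/(P₁V₁) = 0.5515.
Path (b) isothermal: W = P₁V₁ ln(V₂/V₁) → W_b/(P₁V₁) = 0.623.
W_a / W_b = 0.5515 / 0.623 = 0.8851.

W_a / W_b ≈ 0.885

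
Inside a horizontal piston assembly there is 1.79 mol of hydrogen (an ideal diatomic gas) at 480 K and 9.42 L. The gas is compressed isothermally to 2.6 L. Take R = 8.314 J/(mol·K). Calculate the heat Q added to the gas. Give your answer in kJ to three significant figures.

Q ≈ -9.20 kJ

Isothermal ⇒ ΔU = 0, so Q = W = nRT ln(V₂/V₁).
Q = (1.79)(8.314)(480) ln(2.6/9.42) = 7143 × -1.287 = -9196 J.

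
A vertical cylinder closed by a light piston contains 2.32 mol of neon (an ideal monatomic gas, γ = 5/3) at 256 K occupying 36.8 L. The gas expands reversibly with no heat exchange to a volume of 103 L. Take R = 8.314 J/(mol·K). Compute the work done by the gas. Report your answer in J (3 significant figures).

Adiabatic: TV^(γ−1) = const with γ = 5/3.
T₂ = T₁ (V₁/V₂)^(γ−1) = 256 × (36.8/103)^0.667 = 256 × 0.5035 = 128.9 K.
W_by = nCᵥ(T₁ − T₂) = (2.32)(12.47)(256 − 128.9) = 3677 J.

W ≈ 3680 J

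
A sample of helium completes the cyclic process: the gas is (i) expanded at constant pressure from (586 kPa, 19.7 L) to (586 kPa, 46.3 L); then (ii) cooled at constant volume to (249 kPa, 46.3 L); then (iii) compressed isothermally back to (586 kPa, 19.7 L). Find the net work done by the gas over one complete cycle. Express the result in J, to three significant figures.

W_net ≈ 5740 J

Leg (i): W = PΔV = (586)(46.3 − 19.7) = 15588 J.
Leg (ii): W = 0.
Leg (iii): W = PᵢVᵢ ln(V_f/Vᵢ) = (11529) ln(19.7/46.3) = -9852 J.
W_net = 15588 − 9852 = 5736 J.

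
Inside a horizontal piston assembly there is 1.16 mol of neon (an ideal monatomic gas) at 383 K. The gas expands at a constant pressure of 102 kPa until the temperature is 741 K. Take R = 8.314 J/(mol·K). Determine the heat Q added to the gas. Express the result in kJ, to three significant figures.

Isobaric: W = nRΔT = (1.16)(8.314)(358) = 3453 J.
ΔU = nCᵥΔT with Cᵥ = 3R/2: ΔU = (1.16)(12.47)(358) = 5179 J.
Q = ΔU + W = 5179 + 3453 = 8632 J.

Q ≈ 8.63 kJ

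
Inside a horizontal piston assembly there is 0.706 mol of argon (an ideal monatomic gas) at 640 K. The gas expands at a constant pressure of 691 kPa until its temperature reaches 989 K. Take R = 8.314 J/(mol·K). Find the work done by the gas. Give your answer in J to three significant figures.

W ≈ 2050 J

Isobaric: W = P ΔV = nR ΔT.
W = (0.706)(8.314)(989 − 640) = 2049 J.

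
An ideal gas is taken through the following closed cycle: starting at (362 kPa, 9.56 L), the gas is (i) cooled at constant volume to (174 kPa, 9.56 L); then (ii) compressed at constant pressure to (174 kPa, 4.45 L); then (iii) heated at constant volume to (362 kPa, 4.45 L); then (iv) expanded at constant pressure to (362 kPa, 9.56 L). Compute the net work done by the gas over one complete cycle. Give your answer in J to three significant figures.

Constant-volume legs do no work.
W(ii) = (174)(4.45 − 9.56) = -889.1 J; W(iv) = (362)(9.56 − 4.45) = 1850 J.
W_net = -889.1 + 1850 = 960.7 J (the clockwise enclosed area).

W_net ≈ 961 J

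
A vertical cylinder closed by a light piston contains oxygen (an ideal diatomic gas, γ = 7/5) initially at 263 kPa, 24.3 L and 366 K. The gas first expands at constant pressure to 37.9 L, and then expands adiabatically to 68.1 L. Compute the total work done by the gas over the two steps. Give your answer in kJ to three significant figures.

W_total ≈ 8.78 kJ

Step 1 (isobaric): W = PΔV = (263 kPa)(37.9 − 24.3 L) = 3577 J.
After step 1: P = 263 kPa, V = 37.9 L, T = 570.8 K.
Step 2 (adiabatic): W = (P₁V₁ − P₂V₂)/(γ−1) = (9968 − 7885)/0.4 = 5207 J.
W_total = 3577 + 5207 = 8784 J.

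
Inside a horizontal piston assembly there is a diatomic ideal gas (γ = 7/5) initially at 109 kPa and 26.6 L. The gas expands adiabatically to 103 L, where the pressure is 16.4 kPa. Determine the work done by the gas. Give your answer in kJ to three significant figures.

W ≈ 3.03 kJ

Adiabatic: W = (P₁V₁ − P₂V₂)/(γ − 1) with γ = 7/5.
P₁V₁ = 2899 J, P₂V₂ = 1689 J.
W = (2899 − 1689) / 0.4 = 3026 J.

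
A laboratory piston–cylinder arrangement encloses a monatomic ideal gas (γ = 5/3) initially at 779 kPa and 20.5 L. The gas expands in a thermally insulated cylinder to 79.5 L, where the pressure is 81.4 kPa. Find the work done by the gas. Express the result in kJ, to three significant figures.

Adiabatic: W = (P₁V₁ − P₂V₂)/(γ − 1) with γ = 5/3.
P₁V₁ = 15970 J, P₂V₂ = 6471 J.
W = (15970 − 6471) / 0.6667 = 14247 J.

W ≈ 14.2 kJ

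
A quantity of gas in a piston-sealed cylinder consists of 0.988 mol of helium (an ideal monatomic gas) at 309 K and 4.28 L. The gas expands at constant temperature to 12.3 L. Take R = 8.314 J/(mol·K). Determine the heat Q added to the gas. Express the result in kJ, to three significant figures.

Q ≈ 2.68 kJ

Isothermal ⇒ ΔU = 0, so Q = W = nRT ln(V₂/V₁).
Q = (0.988)(8.314)(309) ln(12.3/4.28) = 2538 × 1.056 = 2679 J.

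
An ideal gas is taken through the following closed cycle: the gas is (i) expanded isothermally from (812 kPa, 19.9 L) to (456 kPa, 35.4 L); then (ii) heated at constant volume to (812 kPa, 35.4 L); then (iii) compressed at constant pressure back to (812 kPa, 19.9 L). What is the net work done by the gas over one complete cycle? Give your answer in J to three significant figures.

Leg (i): W = PᵢVᵢ ln(V_f/Vᵢ) = (16159) ln(35.4/19.9) = 9307 J.
Leg (ii): W = 0.
Leg (iii): W = PΔV = (812)(19.9 − 35.4) = -12586 J.
W_net = 9307 − 12586 = -3279 J.

W_net ≈ -3280 J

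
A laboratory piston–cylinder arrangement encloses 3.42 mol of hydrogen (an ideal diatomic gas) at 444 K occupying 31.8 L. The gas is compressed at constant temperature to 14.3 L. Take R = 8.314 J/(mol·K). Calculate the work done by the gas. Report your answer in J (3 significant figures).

Isothermal: W = nRT ln(V₂/V₁).
W = (3.42)(8.314)(444) × ln(14.3/31.8)
  = 12625 × -0.7992
W_by_gas = -10090 J.

W ≈ -10100 J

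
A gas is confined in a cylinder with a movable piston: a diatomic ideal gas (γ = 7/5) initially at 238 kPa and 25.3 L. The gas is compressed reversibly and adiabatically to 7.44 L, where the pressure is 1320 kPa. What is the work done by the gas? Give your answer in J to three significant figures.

Adiabatic: W = (P₁V₁ − P₂V₂)/(γ − 1) with γ = 7/5.
P₁V₁ = 6021 J, P₂V₂ = 9821 J.
W = (6021 − 9821) / 0.4 = -9499 J.

W ≈ -9500 J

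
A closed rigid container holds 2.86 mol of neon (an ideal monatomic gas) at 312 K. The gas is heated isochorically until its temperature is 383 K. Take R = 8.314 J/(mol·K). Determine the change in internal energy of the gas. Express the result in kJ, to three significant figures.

ΔU ≈ 2.53 kJ

Constant volume ⇒ W = 0, so Q = ΔU = nCᵥΔT with Cᵥ = 3R/2 = 12.47 J/(mol·K).
ΔU = (2.86)(12.47)(383 − 312) = 2532 J.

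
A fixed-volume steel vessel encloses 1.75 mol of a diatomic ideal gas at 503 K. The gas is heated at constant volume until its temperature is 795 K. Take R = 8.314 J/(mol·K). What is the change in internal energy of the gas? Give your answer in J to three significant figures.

ΔU ≈ 10600 J

Constant volume ⇒ W = 0, so Q = ΔU = nCᵥΔT with Cᵥ = 5R/2 = 20.79 J/(mol·K).
ΔU = (1.75)(20.79)(795 − 503) = 10621 J.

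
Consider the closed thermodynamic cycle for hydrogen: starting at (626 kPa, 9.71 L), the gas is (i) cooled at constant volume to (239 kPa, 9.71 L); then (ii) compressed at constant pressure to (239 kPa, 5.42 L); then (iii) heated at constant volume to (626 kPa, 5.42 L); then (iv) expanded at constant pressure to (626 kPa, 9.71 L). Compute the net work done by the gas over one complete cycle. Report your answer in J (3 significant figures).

Constant-volume legs do no work.
W(ii) = (239)(5.42 − 9.71) = -1025 J; W(iv) = (626)(9.71 − 5.42) = 2686 J.
W_net = -1025 + 2686 = 1660 J (the clockwise enclosed area).

W_net ≈ 1660 J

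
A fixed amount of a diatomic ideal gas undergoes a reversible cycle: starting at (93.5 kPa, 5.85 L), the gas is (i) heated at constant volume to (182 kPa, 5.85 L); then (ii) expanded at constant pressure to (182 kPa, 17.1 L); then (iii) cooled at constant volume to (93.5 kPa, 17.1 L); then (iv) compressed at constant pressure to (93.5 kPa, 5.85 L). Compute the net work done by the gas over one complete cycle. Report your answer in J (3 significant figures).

Constant-volume legs do no work.
W(ii) = (182)(17.1 − 5.85) = 2048 J; W(iv) = (93.5)(5.85 − 17.1) = -1052 J.
W_net = 2048 − 1052 = 995.6 J (the clockwise enclosed area).

W_net ≈ 996 J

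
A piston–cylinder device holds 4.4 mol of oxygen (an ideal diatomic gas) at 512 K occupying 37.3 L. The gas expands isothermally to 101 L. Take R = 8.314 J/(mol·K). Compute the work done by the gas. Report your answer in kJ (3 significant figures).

Isothermal: W = nRT ln(V₂/V₁).
W = (4.4)(8.314)(512) × ln(101/37.3)
  = 18730 × 0.9961
W_by_gas = 18657 J.

W ≈ 18.7 kJ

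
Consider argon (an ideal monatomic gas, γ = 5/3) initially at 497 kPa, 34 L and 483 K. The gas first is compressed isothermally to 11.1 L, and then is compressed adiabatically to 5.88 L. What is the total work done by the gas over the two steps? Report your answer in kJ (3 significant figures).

Step 1 (isothermal): W = P₁V₁ ln(V₂/V₁) = (16898) ln(11.1/34) = -18916 J.
After step 1: P = 1522 kPa, V = 11.1 L, T = 483 K.
Step 2 (adiabatic): W = (P₁V₁ − P₂V₂)/(γ−1) = (16898 − 25811)/0.667 = -13369 J.
W_total = -18916 − 13369 = -32285 J.

W_total ≈ -32.3 kJ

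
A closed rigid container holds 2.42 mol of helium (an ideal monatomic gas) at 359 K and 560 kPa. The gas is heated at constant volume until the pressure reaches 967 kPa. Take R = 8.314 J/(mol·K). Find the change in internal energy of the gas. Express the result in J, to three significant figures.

Constant volume ⇒ W = 0, so Q = ΔU = nCᵥΔT with Cᵥ = 3R/2 = 12.47 J/(mol·K).
At constant V, T₂/T₁ = P₂/P₁ ⇒ ΔT = T₁(P₂/P₁ − 1) = 359·(967/560 − 1) = 260.9 K.
ΔU = (2.42)(12.47)(260.9) = 7874 J.

ΔU ≈ 7870 J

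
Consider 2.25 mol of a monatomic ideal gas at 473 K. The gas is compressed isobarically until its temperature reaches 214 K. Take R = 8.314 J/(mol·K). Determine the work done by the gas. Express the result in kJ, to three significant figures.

W ≈ -4.84 kJ

Isobaric: W = P ΔV = nR ΔT.
W = (2.25)(8.314)(214 − 473) = -4845 J.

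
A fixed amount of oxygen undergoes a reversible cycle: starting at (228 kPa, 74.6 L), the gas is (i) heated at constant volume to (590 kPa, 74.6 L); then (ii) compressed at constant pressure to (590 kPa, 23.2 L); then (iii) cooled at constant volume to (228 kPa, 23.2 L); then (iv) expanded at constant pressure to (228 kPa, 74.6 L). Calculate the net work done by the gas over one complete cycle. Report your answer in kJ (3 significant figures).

W_net ≈ -18.6 kJ

Constant-volume legs do no work.
W(ii) = (590)(23.2 − 74.6) = -30326 J; W(iv) = (228)(74.6 − 23.2) = 11719 J.
W_net = -30326 + 11719 = -18607 J (the counter-clockwise enclosed area).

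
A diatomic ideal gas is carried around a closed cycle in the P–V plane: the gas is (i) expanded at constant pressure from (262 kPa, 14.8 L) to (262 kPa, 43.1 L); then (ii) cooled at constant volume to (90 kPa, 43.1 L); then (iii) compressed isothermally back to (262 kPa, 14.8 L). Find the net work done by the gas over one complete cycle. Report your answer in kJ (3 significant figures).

Leg (i): W = PΔV = (262)(43.1 − 14.8) = 7415 J.
Leg (ii): W = 0.
Leg (iii): W = PᵢVᵢ ln(V_f/Vᵢ) = (3879) ln(14.8/43.1) = -4146 J.
W_net = 7415 − 4146 = 3268 J.

W_net ≈ 3.27 kJ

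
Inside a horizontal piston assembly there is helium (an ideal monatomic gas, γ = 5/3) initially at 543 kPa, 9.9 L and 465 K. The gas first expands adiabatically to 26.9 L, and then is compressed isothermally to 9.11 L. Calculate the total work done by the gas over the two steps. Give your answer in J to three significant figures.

W_total ≈ 933 J

Step 1 (adiabatic): W = (P₁V₁ − P₂V₂)/(γ−1) = (5376 − 2761)/0.667 = 3922 J.
After step 1: P = 102.6 kPa, V = 26.9 L, T = 238.8 K.
Step 2 (isothermal): W = P₁V₁ ln(V₂/V₁) = (2761) ln(9.11/26.9) = -2989 J.
W_total = 3922 − 2989 = 933.3 J.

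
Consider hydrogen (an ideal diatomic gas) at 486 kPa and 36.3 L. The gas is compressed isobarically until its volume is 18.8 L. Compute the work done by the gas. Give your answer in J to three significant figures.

W ≈ -8500 J

Isobaric: W = P ΔV.
W = (486 kPa)(18.8 − 36.3 L) = (486)(-17.5) = -8505 J.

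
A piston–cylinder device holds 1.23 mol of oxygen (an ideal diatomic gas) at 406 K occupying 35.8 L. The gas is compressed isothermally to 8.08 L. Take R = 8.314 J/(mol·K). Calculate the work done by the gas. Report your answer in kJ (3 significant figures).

Isothermal: W = nRT ln(V₂/V₁).
W = (1.23)(8.314)(406) × ln(8.08/35.8)
  = 4152 × -1.489
W_by_gas = -6180 J.

W ≈ -6.18 kJ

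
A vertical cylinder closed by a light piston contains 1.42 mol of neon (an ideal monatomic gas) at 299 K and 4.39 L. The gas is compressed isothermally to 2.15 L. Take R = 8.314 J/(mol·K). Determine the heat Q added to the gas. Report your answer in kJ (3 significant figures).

Q ≈ -2.52 kJ

Isothermal ⇒ ΔU = 0, so Q = W = nRT ln(V₂/V₁).
Q = (1.42)(8.314)(299) ln(2.15/4.39) = 3530 × -0.7139 = -2520 J.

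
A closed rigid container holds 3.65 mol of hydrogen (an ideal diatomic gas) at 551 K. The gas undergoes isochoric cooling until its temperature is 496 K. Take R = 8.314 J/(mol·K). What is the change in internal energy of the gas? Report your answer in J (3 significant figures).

Constant volume ⇒ W = 0, so Q = ΔU = nCᵥΔT with Cᵥ = 5R/2 = 20.79 J/(mol·K).
ΔU = (3.65)(20.79)(496 − 551) = -4173 J.

ΔU ≈ -4170 J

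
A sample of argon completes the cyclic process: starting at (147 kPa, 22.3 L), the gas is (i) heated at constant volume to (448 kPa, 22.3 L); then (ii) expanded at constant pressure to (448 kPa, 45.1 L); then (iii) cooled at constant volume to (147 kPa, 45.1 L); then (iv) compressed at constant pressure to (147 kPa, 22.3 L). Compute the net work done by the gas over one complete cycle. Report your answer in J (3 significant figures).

Constant-volume legs do no work.
W(ii) = (448)(45.1 − 22.3) = 10214 J; W(iv) = (147)(22.3 − 45.1) = -3352 J.
W_net = 10214 − 3352 = 6863 J (the clockwise enclosed area).

W_net ≈ 6860 J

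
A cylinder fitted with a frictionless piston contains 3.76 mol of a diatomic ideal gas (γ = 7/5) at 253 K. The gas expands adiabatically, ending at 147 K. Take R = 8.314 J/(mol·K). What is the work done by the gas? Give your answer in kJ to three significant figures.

Adiabatic ⇒ Q = 0, so W_by = −ΔU = nCᵥ(T₁ − T₂).
Cᵥ = 5R/2 = 20.79 J/(mol·K).
W = (3.76)(20.79)(253 − 147) = 8284 J.

W ≈ 8.28 kJ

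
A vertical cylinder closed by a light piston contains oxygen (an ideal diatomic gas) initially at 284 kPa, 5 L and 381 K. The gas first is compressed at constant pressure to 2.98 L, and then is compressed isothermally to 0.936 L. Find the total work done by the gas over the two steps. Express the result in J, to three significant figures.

W_total ≈ -1550 J

Step 1 (isobaric): W = PΔV = (284 kPa)(2.98 − 5 L) = -573.7 J.
After step 1: P = 284 kPa, V = 2.98 L, T = 227.1 K.
Step 2 (isothermal): W = P₁V₁ ln(V₂/V₁) = (846.3) ln(0.936/2.98) = -980.1 J.
W_total = -573.7 − 980.1 = -1554 J.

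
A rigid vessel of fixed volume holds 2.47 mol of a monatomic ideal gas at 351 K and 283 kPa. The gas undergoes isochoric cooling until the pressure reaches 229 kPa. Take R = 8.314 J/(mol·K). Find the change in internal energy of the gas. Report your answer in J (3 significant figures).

Constant volume ⇒ W = 0, so Q = ΔU = nCᵥΔT with Cᵥ = 3R/2 = 12.47 J/(mol·K).
At constant V, T₂/T₁ = P₂/P₁ ⇒ ΔT = T₁(P₂/P₁ − 1) = 351·(229/283 − 1) = -66.98 K.
ΔU = (2.47)(12.47)(-66.98) = -2063 J.

ΔU ≈ -2060 J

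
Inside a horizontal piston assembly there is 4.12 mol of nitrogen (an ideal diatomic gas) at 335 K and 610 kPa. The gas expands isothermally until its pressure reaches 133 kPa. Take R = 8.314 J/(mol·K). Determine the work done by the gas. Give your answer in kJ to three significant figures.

Isothermal process: W = nRT ln(V₂/V₁) = nRT ln(P₁/P₂).
W = (4.12)(8.314)(335) × ln(610/133)
  = 11475 × ln(4.586) = 11475 × 1.523
W_by_gas = 17478 J.

W ≈ 17.5 kJ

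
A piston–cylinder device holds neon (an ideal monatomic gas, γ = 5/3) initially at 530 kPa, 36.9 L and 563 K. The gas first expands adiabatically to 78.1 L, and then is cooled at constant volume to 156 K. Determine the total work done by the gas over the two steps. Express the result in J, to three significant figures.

W_total ≈ 11500 J

Step 1 (adiabatic): W = (P₁V₁ − P₂V₂)/(γ−1) = (19557 − 11864)/0.667 = 11540 J.
Step 2 (isochoric): W = 0 (constant volume).
W_total = 11540 + 0 = 11540 J.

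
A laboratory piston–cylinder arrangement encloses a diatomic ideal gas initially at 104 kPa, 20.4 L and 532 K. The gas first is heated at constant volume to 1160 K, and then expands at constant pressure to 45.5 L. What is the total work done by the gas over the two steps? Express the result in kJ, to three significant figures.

Step 1 (isochoric): W = 0 (constant volume).
After step 1: P = 226.8 kPa (V unchanged).
Step 2 (isobaric): W = PΔV = (226.8 kPa)(45.5 − 20.4 L) = 5692 J.
W_total = 0 + 5692 = 5692 J.

W_total ≈ 5.69 kJ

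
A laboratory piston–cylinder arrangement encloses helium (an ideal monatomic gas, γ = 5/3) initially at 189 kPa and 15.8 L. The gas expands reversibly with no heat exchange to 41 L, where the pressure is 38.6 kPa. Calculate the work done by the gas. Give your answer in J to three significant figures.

Adiabatic: W = (P₁V₁ − P₂V₂)/(γ − 1) with γ = 5/3.
P₁V₁ = 2986 J, P₂V₂ = 1583 J.
W = (2986 − 1583) / 0.6667 = 2105 J.

W ≈ 2110 J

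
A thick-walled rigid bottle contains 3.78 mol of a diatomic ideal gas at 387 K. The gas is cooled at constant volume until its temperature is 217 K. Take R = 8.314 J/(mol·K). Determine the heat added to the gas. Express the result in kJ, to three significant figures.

Q ≈ -13.4 kJ

Constant volume ⇒ W = 0, so Q = ΔU = nCᵥΔT with Cᵥ = 5R/2 = 20.79 J/(mol·K).
ΔU = (3.78)(20.79)(217 − 387) = -13356 J.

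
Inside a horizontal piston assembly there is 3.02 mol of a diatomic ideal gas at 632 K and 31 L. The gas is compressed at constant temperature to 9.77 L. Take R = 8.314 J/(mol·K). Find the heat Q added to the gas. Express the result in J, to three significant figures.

Q ≈ -18300 J

Isothermal ⇒ ΔU = 0, so Q = W = nRT ln(V₂/V₁).
Q = (3.02)(8.314)(632) ln(9.77/31) = 15868 × -1.155 = -18323 J.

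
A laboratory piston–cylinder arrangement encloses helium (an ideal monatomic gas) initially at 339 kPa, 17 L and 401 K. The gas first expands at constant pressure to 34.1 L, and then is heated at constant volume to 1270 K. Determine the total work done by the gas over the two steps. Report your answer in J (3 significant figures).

W_total ≈ 5800 J

Step 1 (isobaric): W = PΔV = (339 kPa)(34.1 − 17 L) = 5797 J.
Step 2 (isochoric): W = 0 (constant volume).
W_total = 5797 + 0 = 5797 J.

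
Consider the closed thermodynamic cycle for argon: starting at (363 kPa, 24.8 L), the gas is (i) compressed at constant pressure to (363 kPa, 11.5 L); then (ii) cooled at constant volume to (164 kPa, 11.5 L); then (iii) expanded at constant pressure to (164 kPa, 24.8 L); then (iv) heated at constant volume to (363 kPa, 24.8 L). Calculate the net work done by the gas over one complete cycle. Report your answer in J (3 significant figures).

Constant-volume legs do no work.
W(i) = (363)(11.5 − 24.8) = -4828 J; W(iii) = (164)(24.8 − 11.5) = 2181 J.
W_net = -4828 + 2181 = -2647 J (the counter-clockwise enclosed area).

W_net ≈ -2650 J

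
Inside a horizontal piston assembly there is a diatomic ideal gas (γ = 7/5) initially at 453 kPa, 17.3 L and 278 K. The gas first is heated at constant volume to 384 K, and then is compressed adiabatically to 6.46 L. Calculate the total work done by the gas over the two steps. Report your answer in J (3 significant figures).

Step 1 (isochoric): W = 0 (constant volume).
After step 1: P = 625.7 kPa (V unchanged).
Step 2 (adiabatic): W = (P₁V₁ − P₂V₂)/(γ−1) = (10825 − 16053)/0.4 = -13070 J.
W_total = 0 − 13070 = -13070 J.

W_total ≈ -13100 J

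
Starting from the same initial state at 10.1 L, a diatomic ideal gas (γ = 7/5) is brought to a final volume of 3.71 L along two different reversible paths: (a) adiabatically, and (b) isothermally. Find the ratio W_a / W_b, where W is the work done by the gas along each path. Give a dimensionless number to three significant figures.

Path (a) adiabatic: W = P₁V₁(1 − (V₁/V₂)^(γ−1))/(γ−1) → W_a/(P₁V₁) = -1.232.
Path (b) isothermal: W = P₁V₁ ln(V₂/V₁) → W_b/(P₁V₁) = -1.002.
W_a / W_b = -1.232 / -1.002 = 1.23.

W_a / W_b ≈ 1.23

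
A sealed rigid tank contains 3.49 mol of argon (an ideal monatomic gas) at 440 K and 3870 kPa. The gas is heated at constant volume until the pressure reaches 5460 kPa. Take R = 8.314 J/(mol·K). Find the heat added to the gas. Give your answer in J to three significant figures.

Q ≈ 7870 J

Constant volume ⇒ W = 0, so Q = ΔU = nCᵥΔT with Cᵥ = 3R/2 = 12.47 J/(mol·K).
At constant V, T₂/T₁ = P₂/P₁ ⇒ ΔT = T₁(P₂/P₁ − 1) = 440·(5460/3870 − 1) = 180.8 K.
ΔU = (3.49)(12.47)(180.8) = 7868 J.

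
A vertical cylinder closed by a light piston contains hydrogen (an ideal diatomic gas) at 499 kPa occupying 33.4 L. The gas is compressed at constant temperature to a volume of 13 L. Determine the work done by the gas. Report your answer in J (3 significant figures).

W ≈ -15700 J

Isothermal: W = nRT ln(V₂/V₁) = P₁V₁ ln(V₂/V₁).
P₁V₁ = (499 kPa)(33.4 L) = 16667 J.
W = 16667 × ln(13/33.4) = 16667 × -0.9436
W_by_gas = -15727 J.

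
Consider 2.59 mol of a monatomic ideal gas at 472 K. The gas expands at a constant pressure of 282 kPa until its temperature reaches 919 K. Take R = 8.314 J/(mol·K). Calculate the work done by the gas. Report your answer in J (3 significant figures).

W ≈ 9630 J

Isobaric: W = P ΔV = nR ΔT.
W = (2.59)(8.314)(919 − 472) = 9625 J.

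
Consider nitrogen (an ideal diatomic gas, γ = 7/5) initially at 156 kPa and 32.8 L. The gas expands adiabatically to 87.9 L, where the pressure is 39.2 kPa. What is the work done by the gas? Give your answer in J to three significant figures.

Adiabatic: W = (P₁V₁ − P₂V₂)/(γ − 1) with γ = 7/5.
P₁V₁ = 5117 J, P₂V₂ = 3446 J.
W = (5117 − 3446) / 0.4 = 4178 J.

W ≈ 4180 J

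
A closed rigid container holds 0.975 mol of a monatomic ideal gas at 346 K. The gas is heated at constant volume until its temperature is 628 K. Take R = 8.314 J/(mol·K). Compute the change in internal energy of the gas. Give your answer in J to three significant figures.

ΔU ≈ 3430 J

Constant volume ⇒ W = 0, so Q = ΔU = nCᵥΔT with Cᵥ = 3R/2 = 12.47 J/(mol·K).
ΔU = (0.975)(12.47)(628 − 346) = 3429 J.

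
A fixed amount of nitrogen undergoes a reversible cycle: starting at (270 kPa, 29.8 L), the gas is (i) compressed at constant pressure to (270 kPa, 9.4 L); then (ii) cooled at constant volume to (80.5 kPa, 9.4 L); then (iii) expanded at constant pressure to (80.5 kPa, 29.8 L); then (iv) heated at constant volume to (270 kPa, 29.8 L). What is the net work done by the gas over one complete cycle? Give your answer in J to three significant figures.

W_net ≈ -3870 J

Constant-volume legs do no work.
W(i) = (270)(9.4 − 29.8) = -5508 J; W(iii) = (80.5)(29.8 − 9.4) = 1642 J.
W_net = -5508 + 1642 = -3866 J (the counter-clockwise enclosed area).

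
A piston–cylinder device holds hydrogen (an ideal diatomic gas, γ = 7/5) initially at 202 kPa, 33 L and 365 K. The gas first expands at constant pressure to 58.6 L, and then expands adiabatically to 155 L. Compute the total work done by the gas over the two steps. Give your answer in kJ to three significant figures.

W_total ≈ 14.7 kJ

Step 1 (isobaric): W = PΔV = (202 kPa)(58.6 − 33 L) = 5171 J.
After step 1: P = 202 kPa, V = 58.6 L, T = 648.2 K.
Step 2 (adiabatic): W = (P₁V₁ − P₂V₂)/(γ−1) = (11837 − 8022)/0.4 = 9538 J.
W_total = 5171 + 9538 = 14710 J.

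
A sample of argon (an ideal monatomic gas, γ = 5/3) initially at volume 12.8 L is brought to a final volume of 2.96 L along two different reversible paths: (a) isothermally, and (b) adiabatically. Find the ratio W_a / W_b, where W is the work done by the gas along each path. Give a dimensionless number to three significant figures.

W_a / W_b ≈ 0.590

Path (a) isothermal: W = P₁V₁ ln(V₂/V₁) → W_a/(P₁V₁) = -1.464.
Path (b) adiabatic: W = P₁V₁(1 − (V₁/V₂)^(γ−1))/(γ−1) → W_b/(P₁V₁) = -2.481.
W_a / W_b = -1.464 / -2.481 = 0.5901.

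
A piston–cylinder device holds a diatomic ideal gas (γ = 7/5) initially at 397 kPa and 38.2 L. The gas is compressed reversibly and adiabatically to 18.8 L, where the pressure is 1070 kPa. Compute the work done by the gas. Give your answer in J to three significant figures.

Adiabatic: W = (P₁V₁ − P₂V₂)/(γ − 1) with γ = 7/5.
P₁V₁ = 15165 J, P₂V₂ = 20116 J.
W = (15165 − 20116) / 0.4 = -12376 J.

W ≈ -12400 J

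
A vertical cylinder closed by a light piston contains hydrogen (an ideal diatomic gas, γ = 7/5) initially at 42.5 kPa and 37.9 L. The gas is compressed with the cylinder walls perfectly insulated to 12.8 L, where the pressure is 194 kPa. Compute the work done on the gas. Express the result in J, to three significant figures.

Adiabatic: W = (P₁V₁ − P₂V₂)/(γ − 1) with γ = 7/5.
P₁V₁ = 1611 J, P₂V₂ = 2483 J.
W = (1611 − 2483) / 0.4 = -2181 J.
Work on gas = −W_by = 2181 J.

W ≈ 2180 J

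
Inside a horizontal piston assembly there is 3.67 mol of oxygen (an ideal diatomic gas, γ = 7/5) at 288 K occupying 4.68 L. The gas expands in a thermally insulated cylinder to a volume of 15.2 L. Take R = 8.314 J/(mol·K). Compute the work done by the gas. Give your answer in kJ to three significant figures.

Adiabatic: TV^(γ−1) = const with γ = 7/5.
T₂ = T₁ (V₁/V₂)^(γ−1) = 288 × (4.68/15.2)^0.4 = 288 × 0.6243 = 179.8 K.
W_by = nCᵥ(T₁ − T₂) = (3.67)(20.79)(288 − 179.8) = 8255 J.

W ≈ 8.25 kJ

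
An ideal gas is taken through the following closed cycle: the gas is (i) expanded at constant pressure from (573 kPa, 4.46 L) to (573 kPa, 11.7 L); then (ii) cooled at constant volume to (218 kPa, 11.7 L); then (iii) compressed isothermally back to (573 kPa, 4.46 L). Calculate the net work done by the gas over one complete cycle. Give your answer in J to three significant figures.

Leg (i): W = PΔV = (573)(11.7 − 4.46) = 4149 J.
Leg (ii): W = 0.
Leg (iii): W = PᵢVᵢ ln(V_f/Vᵢ) = (2551) ln(4.46/11.7) = -2460 J.
W_net = 4149 − 2460 = 1689 J.

W_net ≈ 1690 J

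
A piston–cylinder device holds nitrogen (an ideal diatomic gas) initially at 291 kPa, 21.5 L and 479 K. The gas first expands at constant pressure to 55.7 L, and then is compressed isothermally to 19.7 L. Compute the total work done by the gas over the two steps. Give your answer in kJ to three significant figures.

Step 1 (isobaric): W = PΔV = (291 kPa)(55.7 − 21.5 L) = 9952 J.
After step 1: P = 291 kPa, V = 55.7 L, T = 1241 K.
Step 2 (isothermal): W = P₁V₁ ln(V₂/V₁) = (16209) ln(19.7/55.7) = -16847 J.
W_total = 9952 − 16847 = -6894 J.

W_total ≈ -6.89 kJ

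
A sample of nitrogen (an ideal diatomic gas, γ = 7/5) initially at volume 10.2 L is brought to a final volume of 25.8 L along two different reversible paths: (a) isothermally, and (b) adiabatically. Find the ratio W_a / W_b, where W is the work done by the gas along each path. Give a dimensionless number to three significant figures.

W_a / W_b ≈ 1.20

Path (a) isothermal: W = P₁V₁ ln(V₂/V₁) → W_a/(P₁V₁) = 0.928.
Path (b) adiabatic: W = P₁V₁(1 − (V₁/V₂)^(γ−1))/(γ−1) → W_b/(P₁V₁) = 0.7752.
W_a / W_b = 0.928 / 0.7752 = 1.197.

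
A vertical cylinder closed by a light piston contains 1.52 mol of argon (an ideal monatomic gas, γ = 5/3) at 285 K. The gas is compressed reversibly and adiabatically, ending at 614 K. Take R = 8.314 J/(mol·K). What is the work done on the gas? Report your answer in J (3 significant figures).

W ≈ 6240 J

Adiabatic ⇒ Q = 0, so W_by = −ΔU = nCᵥ(T₁ − T₂).
Cᵥ = 3R/2 = 12.47 J/(mol·K).
W = (1.52)(12.47)(285 − 614) = -6236 J.
Work on gas = −W_by = 6236 J.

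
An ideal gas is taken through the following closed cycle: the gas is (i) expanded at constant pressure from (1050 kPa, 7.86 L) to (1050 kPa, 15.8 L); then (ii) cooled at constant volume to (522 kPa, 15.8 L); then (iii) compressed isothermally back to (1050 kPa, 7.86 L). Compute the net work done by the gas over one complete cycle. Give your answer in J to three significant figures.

Leg (i): W = PΔV = (1050)(15.8 − 7.86) = 8337 J.
Leg (ii): W = 0.
Leg (iii): W = PᵢVᵢ ln(V_f/Vᵢ) = (8248) ln(7.86/15.8) = -5759 J.
W_net = 8337 − 5759 = 2578 J.

W_net ≈ 2580 J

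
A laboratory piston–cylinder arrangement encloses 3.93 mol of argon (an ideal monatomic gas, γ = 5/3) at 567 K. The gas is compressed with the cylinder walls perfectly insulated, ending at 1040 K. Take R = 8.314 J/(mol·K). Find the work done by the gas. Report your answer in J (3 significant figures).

Adiabatic ⇒ Q = 0, so W_by = −ΔU = nCᵥ(T₁ − T₂).
Cᵥ = 3R/2 = 12.47 J/(mol·K).
W = (3.93)(12.47)(567 − 1040) = -23182 J.

W ≈ -23200 J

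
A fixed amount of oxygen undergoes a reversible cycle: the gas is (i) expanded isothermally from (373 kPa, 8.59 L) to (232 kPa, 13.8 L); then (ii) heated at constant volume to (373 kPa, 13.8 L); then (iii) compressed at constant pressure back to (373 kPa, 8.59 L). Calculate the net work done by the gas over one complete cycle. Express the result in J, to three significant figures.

W_net ≈ -424 J

Leg (i): W = PᵢVᵢ ln(V_f/Vᵢ) = (3204) ln(13.8/8.59) = 1519 J.
Leg (ii): W = 0.
Leg (iii): W = PΔV = (373)(8.59 − 13.8) = -1943 J.
W_net = 1519 − 1943 = -424.4 J.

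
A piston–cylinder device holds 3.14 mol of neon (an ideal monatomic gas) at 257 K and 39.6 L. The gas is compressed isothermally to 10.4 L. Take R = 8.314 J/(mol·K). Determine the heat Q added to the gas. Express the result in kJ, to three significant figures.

Q ≈ -8.97 kJ

Isothermal ⇒ ΔU = 0, so Q = W = nRT ln(V₂/V₁).
Q = (3.14)(8.314)(257) ln(10.4/39.6) = 6709 × -1.337 = -8970 J.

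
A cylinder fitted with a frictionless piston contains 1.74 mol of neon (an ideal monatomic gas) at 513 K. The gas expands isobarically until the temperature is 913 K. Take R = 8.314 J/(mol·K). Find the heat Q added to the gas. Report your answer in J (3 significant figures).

Q ≈ 14500 J

Isobaric: W = nRΔT = (1.74)(8.314)(400) = 5787 J.
ΔU = nCᵥΔT with Cᵥ = 3R/2: ΔU = (1.74)(12.47)(400) = 8680 J.
Q = ΔU + W = 8680 + 5787 = 14466 J.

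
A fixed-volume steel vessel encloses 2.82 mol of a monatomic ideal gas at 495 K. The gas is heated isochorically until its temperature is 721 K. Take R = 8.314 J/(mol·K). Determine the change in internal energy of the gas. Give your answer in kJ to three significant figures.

Constant volume ⇒ W = 0, so Q = ΔU = nCᵥΔT with Cᵥ = 3R/2 = 12.47 J/(mol·K).
ΔU = (2.82)(12.47)(721 − 495) = 7948 J.

ΔU ≈ 7.95 kJ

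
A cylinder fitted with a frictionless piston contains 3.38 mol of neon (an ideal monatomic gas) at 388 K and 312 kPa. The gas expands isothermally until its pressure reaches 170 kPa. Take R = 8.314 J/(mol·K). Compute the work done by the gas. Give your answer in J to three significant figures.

W ≈ 6620 J

Isothermal process: W = nRT ln(V₂/V₁) = nRT ln(P₁/P₂).
W = (3.38)(8.314)(388) × ln(312/170)
  = 10903 × ln(1.835) = 10903 × 0.6072
W_by_gas = 6621 J.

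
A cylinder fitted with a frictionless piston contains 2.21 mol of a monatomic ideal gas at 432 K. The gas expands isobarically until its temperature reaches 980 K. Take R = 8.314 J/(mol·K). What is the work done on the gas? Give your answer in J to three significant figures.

Isobaric: W = P ΔV = nR ΔT.
W = (2.21)(8.314)(980 − 432) = 10069 J.
Work on gas = −W_by = -10069 J.

W ≈ -10100 J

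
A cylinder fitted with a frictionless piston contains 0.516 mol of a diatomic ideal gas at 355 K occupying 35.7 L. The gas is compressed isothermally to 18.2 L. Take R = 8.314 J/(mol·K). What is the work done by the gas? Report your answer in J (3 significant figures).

W ≈ -1030 J

Isothermal: W = nRT ln(V₂/V₁).
W = (0.516)(8.314)(355) × ln(18.2/35.7)
  = 1523 × -0.6737
W_by_gas = -1026 J.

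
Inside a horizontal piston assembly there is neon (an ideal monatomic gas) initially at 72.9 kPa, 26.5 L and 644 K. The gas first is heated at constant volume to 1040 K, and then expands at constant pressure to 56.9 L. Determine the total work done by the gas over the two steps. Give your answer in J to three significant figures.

W_total ≈ 3580 J

Step 1 (isochoric): W = 0 (constant volume).
After step 1: P = 117.7 kPa (V unchanged).
Step 2 (isobaric): W = PΔV = (117.7 kPa)(56.9 − 26.5 L) = 3579 J.
W_total = 0 + 3579 = 3579 J.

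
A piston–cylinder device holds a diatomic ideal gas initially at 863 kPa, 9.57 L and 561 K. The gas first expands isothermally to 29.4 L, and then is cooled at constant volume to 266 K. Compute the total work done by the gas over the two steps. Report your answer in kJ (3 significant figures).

W_total ≈ 9.27 kJ

Step 1 (isothermal): W = P₁V₁ ln(V₂/V₁) = (8259) ln(29.4/9.57) = 9269 J.
Step 2 (isochoric): W = 0 (constant volume).
W_total = 9269 + 0 = 9269 J.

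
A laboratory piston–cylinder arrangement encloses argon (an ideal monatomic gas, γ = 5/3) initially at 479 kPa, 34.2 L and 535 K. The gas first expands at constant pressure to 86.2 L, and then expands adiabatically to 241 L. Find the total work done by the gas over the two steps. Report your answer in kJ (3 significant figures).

Step 1 (isobaric): W = PΔV = (479 kPa)(86.2 − 34.2 L) = 24908 J.
After step 1: P = 479 kPa, V = 86.2 L, T = 1348 K.
Step 2 (adiabatic): W = (P₁V₁ − P₂V₂)/(γ−1) = (41290 − 20805)/0.667 = 30727 J.
W_total = 24908 + 30727 = 55635 J.

W_total ≈ 55.6 kJ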